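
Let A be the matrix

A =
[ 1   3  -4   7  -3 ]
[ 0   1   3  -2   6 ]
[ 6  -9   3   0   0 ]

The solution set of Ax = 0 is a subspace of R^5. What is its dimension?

Row reduce to echelon form.
R3 ← R3 − (6)·R1: [0, -27, 27, -42, 18]
R3 ← R3 + (27)·R2: [0, 0, 108, -96, 180]
3 nonzero rows, so rank(A) = 3.
A has 5 columns; by rank–nullity, nullity = 5 − 3 = 2.

2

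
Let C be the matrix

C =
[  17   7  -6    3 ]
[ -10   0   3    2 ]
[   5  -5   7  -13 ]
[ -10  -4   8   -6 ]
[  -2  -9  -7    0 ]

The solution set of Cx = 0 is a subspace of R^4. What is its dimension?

0

Row reduce to echelon form.
R2 ← R2 + (10/17)·R1: [0, 70/17, -9/17, 64/17]
R3 ← R3 − (5/17)·R1: [0, -120/17, 149/17, -236/17]
R4 ← R4 + (10/17)·R1: [0, 2/17, 76/17, -72/17]
R5 ← R5 + (2/17)·R1: [0, -139/17, -131/17, 6/17]
R3 ← R3 + (12/7)·R2: [0, 0, 55/7, -52/7]
R4 ← R4 − (1/35)·R2: [0, 0, 157/35, -152/35]
R5 ← R5 + (139/70)·R2: [0, 0, -613/70, 274/35]
R4 ← R4 − (157/275)·R3: [0, 0, 0, -28/275]
R5 ← R5 + (613/550)·R3: [0, 0, 0, -124/275]
R5 ← R5 − (31/7)·R4: [0, 0, 0, 0]
4 nonzero rows, so rank(C) = 4.
C has 4 columns; by rank–nullity, nullity = 4 − 4 = 0.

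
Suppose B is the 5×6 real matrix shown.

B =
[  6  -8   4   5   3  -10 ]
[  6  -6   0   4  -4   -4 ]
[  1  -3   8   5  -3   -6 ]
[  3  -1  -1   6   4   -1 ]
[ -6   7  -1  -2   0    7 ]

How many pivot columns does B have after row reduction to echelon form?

5

Row reduce to echelon form.
R2 ← R2 − R1: [0, 2, -4, -1, -7, 6]
R3 ← R3 − (1/6)·R1: [0, -5/3, 22/3, 25/6, -7/2, -13/3]
R4 ← R4 − (1/2)·R1: [0, 3, -3, 7/2, 5/2, 4]
R5 ← R5 + R1: [0, -1, 3, 3, 3, -3]
R3 ← R3 + (5/6)·R2: [0, 0, 4, 10/3, -28/3, 2/3]
R4 ← R4 − (3/2)·R2: [0, 0, 3, 5, 13, -5]
R5 ← R5 + (1/2)·R2: [0, 0, 1, 5/2, -1/2, 0]
R4 ← R4 − (3/4)·R3: [0, 0, 0, 5/2, 20, -11/2]
R5 ← R5 − (1/4)·R3: [0, 0, 0, 5/3, 11/6, -1/6]
R5 ← R5 − (2/3)·R4: [0, 0, 0, 0, -23/2, 7/2]
Echelon form has 5 nonzero rows, so rank(B) = 5.
Each nonzero row contributes one pivot column: 5 pivot columns.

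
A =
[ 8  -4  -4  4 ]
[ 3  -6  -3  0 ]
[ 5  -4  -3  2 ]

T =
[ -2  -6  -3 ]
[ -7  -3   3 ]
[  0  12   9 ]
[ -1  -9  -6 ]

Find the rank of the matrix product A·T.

First compute AT:
[[  8, -120, -96],
 [ 36, -36, -54],
 [ 16, -72, -66]]
Now row reduce the product.
R2 ← R2 − (9/2)·R1: [0, 504, 378]
R3 ← R3 − (2)·R1: [0, 168, 126]
R3 ← R3 − (1/3)·R2: [0, 0, 0]
2 nonzero rows, so rank(AT) = 2.

2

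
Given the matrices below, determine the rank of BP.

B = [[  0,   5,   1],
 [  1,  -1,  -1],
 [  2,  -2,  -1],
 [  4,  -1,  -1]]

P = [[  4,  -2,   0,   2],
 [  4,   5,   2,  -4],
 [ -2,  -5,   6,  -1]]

3

First compute BP:
[[ 18,  20,  16, -21],
 [  2,  -2,  -8,   7],
 [  2,  -9, -10,  13],
 [ 14,  -8,  -8,  13]]
Now row reduce the product.
R2 ← R2 − (1/9)·R1: [0, -38/9, -88/9, 28/3]
R3 ← R3 − (1/9)·R1: [0, -101/9, -106/9, 46/3]
R4 ← R4 − (7/9)·R1: [0, -212/9, -184/9, 88/3]
R3 ← R3 − (101/38)·R2: [0, 0, 270/19, -180/19]
R4 ← R4 − (106/19)·R2: [0, 0, 648/19, -432/19]
R4 ← R4 − (12/5)·R3: [0, 0, 0, 0]
3 nonzero rows, so rank(BP) = 3.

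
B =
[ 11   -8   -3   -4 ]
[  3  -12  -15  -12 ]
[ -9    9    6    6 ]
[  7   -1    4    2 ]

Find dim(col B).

2

Row reduce to echelon form.
R2 ← R2 − (3/11)·R1: [0, -108/11, -156/11, -120/11]
R3 ← R3 + (9/11)·R1: [0, 27/11, 39/11, 30/11]
R4 ← R4 − (7/11)·R1: [0, 45/11, 65/11, 50/11]
R3 ← R3 + (1/4)·R2: [0, 0, 0, 0]
R4 ← R4 + (5/12)·R2: [0, 0, 0, 0]
Echelon form has 2 nonzero rows, so rank(B) = 2.
The column space has dimension equal to the rank: 2.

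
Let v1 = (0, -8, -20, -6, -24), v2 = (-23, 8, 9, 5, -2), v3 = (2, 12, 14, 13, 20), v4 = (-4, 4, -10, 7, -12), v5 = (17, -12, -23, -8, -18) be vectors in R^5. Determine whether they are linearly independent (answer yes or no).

no

Form the matrix with these vectors as rows and row reduce.
Swap R1 ↔ R2
R3 ← R3 + (2/23)·R1: [0, 292/23, 340/23, 309/23, 456/23]
R4 ← R4 − (4/23)·R1: [0, 60/23, -266/23, 141/23, -268/23]
R5 ← R5 + (17/23)·R1: [0, -140/23, -376/23, -99/23, -448/23]
R3 ← R3 + (73/46)·R2: [0, 0, -390/23, 90/23, -420/23]
R4 ← R4 + (15/46)·R2: [0, 0, -416/23, 96/23, -448/23]
R5 ← R5 − (35/46)·R2: [0, 0, -26/23, 6/23, -28/23]
R4 ← R4 − (16/15)·R3: [0, 0, 0, 0, 0]
R5 ← R5 − (1/15)·R3: [0, 0, 0, 0, 0]
3 nonzero rows, so the 5 vectors span a space of dimension 3.
Since 3 < 5, the vectors are linearly dependent.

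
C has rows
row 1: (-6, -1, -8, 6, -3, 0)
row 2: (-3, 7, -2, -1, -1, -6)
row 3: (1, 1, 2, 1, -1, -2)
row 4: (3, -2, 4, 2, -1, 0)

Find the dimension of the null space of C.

Row reduce to echelon form.
R2 ← R2 − (1/2)·R1: [0, 15/2, 2, -4, 1/2, -6]
R3 ← R3 + (1/6)·R1: [0, 5/6, 2/3, 2, -3/2, -2]
R4 ← R4 + (1/2)·R1: [0, -5/2, 0, 5, -5/2, 0]
R3 ← R3 − (1/9)·R2: [0, 0, 4/9, 22/9, -14/9, -4/3]
R4 ← R4 + (1/3)·R2: [0, 0, 2/3, 11/3, -7/3, -2]
R4 ← R4 − (3/2)·R3: [0, 0, 0, 0, 0, 0]
3 nonzero rows, so rank(C) = 3.
C has 6 columns; by rank–nullity, nullity = 6 − 3 = 3.

3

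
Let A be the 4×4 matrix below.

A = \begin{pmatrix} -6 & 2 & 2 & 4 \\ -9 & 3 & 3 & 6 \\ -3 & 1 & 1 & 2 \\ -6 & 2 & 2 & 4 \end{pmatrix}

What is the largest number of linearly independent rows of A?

Row reduce to echelon form.
R2 ← R2 − (3/2)·R1: [0, 0, 0, 0]
R3 ← R3 − (1/2)·R1: [0, 0, 0, 0]
R4 ← R4 − R1: [0, 0, 0, 0]
Echelon form has 1 nonzero row, so rank(A) = 1.
The rank gives the maximum number of linearly independent rows: 1.

1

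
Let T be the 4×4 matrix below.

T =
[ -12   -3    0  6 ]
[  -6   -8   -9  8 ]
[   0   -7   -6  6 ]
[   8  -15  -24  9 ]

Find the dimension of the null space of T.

1

Row reduce to echelon form.
R2 ← R2 − (1/2)·R1: [0, -13/2, -9, 5]
R4 ← R4 + (2/3)·R1: [0, -17, -24, 13]
R3 ← R3 − (14/13)·R2: [0, 0, 48/13, 8/13]
R4 ← R4 − (34/13)·R2: [0, 0, -6/13, -1/13]
R4 ← R4 + (1/8)·R3: [0, 0, 0, 0]
3 nonzero rows, so rank(T) = 3.
T has 4 columns; by rank–nullity, nullity = 4 − 3 = 1.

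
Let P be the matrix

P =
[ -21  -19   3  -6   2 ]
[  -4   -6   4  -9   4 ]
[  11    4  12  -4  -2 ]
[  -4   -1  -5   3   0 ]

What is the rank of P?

Row reduce to echelon form.
R2 ← R2 − (4/21)·R1: [0, -50/21, 24/7, -55/7, 76/21]
R3 ← R3 + (11/21)·R1: [0, -125/21, 95/7, -50/7, -20/21]
R4 ← R4 − (4/21)·R1: [0, 55/21, -39/7, 29/7, -8/21]
R3 ← R3 − (5/2)·R2: [0, 0, 5, 25/2, -10]
R4 ← R4 + (11/10)·R2: [0, 0, -9/5, -9/2, 18/5]
R4 ← R4 + (9/25)·R3: [0, 0, 0, 0, 0]
Echelon form has 3 nonzero rows, so rank(P) = 3.

3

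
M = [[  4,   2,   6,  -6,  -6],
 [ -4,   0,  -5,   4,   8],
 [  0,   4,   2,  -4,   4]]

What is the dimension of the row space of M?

2

Row reduce to echelon form.
R2 ← R2 + R1: [0, 2, 1, -2, 2]
R3 ← R3 − (2)·R2: [0, 0, 0, 0, 0]
Echelon form has 2 nonzero rows, so rank(M) = 2.
The row space has dimension equal to the rank: 2.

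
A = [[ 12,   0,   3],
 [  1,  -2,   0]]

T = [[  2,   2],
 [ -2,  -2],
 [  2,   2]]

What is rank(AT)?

1

First compute AT:
[[ 30,  30],
 [  6,   6]]
Now row reduce the product.
R2 ← R2 − (1/5)·R1: [0, 0]
1 nonzero row, so rank(AT) = 1.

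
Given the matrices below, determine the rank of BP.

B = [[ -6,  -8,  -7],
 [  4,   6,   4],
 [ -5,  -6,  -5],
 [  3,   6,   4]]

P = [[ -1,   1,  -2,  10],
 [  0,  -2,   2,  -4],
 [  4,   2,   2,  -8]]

First compute BP:
[[-22,  -4, -18,  28],
 [ 12,   0,  12, -16],
 [-15,  -3, -12,  14],
 [ 13,  -1,  14, -26]]
Now row reduce the product.
R2 ← R2 + (6/11)·R1: [0, -24/11, 24/11, -8/11]
R3 ← R3 − (15/22)·R1: [0, -3/11, 3/11, -56/11]
R4 ← R4 + (13/22)·R1: [0, -37/11, 37/11, -104/11]
R3 ← R3 − (1/8)·R2: [0, 0, 0, -5]
R4 ← R4 − (37/24)·R2: [0, 0, 0, -25/3]
R4 ← R4 − (5/3)·R3: [0, 0, 0, 0]
3 nonzero rows, so rank(BP) = 3.

3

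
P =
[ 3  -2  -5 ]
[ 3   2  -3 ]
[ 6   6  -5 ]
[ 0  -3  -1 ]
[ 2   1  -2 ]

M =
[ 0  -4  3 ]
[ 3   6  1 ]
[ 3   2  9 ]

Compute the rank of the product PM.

First compute PM:
[[-21, -34, -38],
 [ -3,  -6, -16],
 [  3,   2, -21],
 [-12, -20, -12],
 [ -3,  -6, -11]]
Now row reduce the product.
R2 ← R2 − (1/7)·R1: [0, -8/7, -74/7]
R3 ← R3 + (1/7)·R1: [0, -20/7, -185/7]
R4 ← R4 − (4/7)·R1: [0, -4/7, 68/7]
R5 ← R5 − (1/7)·R1: [0, -8/7, -39/7]
R3 ← R3 − (5/2)·R2: [0, 0, 0]
R4 ← R4 − (1/2)·R2: [0, 0, 15]
R5 ← R5 − R2: [0, 0, 5]
Swap R3 ↔ R4
R5 ← R5 − (1/3)·R3: [0, 0, 0]
3 nonzero rows, so rank(PM) = 3.

3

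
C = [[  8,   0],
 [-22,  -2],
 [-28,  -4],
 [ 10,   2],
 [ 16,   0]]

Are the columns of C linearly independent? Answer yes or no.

Row reduce C to echelon form.
R2 ← R2 + (11/4)·R1: [0, -2]
R3 ← R3 + (7/2)·R1: [0, -4]
R4 ← R4 − (5/4)·R1: [0, 2]
R5 ← R5 − (2)·R1: [0, 0]
R3 ← R3 − (2)·R2: [0, 0]
R4 ← R4 + R2: [0, 0]
2 pivots among 2 columns.
Every column is a pivot column, so the columns are linearly independent.

yes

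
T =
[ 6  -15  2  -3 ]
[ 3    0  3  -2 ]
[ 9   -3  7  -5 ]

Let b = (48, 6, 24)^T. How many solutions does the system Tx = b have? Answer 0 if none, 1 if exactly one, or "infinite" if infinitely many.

infinite

Row reduce the augmented matrix [T | b].
R2 ← R2 − (1/2)·R1: [0, 15/2, 2, -1/2, -18]
R3 ← R3 − (3/2)·R1: [0, 39/2, 4, -1/2, -48]
R3 ← R3 − (13/5)·R2: [0, 0, -6/5, 4/5, -6/5]
The echelon form has 3 nonzero rows, and every pivot lies in the first 4 columns, so rank(T) = rank([T|b]) = 3.
The system is consistent.
rank = 3 < 4 unknowns, so there are infinitely many solutions.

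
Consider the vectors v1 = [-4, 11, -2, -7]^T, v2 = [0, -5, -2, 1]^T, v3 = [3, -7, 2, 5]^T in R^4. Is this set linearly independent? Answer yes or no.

no

Form the matrix with these vectors as rows and row reduce.
R3 ← R3 + (3/4)·R1: [0, 5/4, 1/2, -1/4]
R3 ← R3 + (1/4)·R2: [0, 0, 0, 0]
2 nonzero rows, so the 3 vectors span a space of dimension 2.
Since 2 < 3, the vectors are linearly dependent.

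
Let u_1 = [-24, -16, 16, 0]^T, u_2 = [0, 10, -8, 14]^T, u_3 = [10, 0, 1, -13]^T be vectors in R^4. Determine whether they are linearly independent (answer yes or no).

Form the matrix with these vectors as rows and row reduce.
R3 ← R3 + (5/12)·R1: [0, -20/3, 23/3, -13]
R3 ← R3 + (2/3)·R2: [0, 0, 7/3, -11/3]
3 nonzero rows, so the 3 vectors span a space of dimension 3.
Since 3 = 3, the vectors are linearly independent.

yes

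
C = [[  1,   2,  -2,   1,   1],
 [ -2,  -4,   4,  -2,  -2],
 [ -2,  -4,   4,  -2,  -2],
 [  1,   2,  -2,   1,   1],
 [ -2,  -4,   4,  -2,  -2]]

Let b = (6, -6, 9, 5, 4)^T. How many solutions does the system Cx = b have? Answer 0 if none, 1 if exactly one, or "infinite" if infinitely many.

Row reduce the augmented matrix [C | b].
R2 ← R2 + (2)·R1: [0, 0, 0, 0, 0, 6]
R3 ← R3 + (2)·R1: [0, 0, 0, 0, 0, 21]
R4 ← R4 − R1: [0, 0, 0, 0, 0, -1]
R5 ← R5 + (2)·R1: [0, 0, 0, 0, 0, 16]
R3 ← R3 − (7/2)·R2: [0, 0, 0, 0, 0, 0]
R4 ← R4 + (1/6)·R2: [0, 0, 0, 0, 0, 0]
R5 ← R5 − (8/3)·R2: [0, 0, 0, 0, 0, 0]
The echelon form has 2 nonzero rows; the last pivot sits in the augmented column, so rank(C) = 1 but rank([C|b]) = 2.
Since the ranks differ, the system is inconsistent.
It has no solutions.

0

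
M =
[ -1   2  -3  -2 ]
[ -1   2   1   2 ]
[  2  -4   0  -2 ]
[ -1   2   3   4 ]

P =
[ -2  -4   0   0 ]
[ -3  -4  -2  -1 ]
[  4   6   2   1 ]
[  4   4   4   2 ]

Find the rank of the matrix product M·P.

1

First compute MP:
[[-24, -30, -18,  -9],
 [  8,  10,   6,   3],
 [  0,   0,   0,   0],
 [ 24,  30,  18,   9]]
Now row reduce the product.
R2 ← R2 + (1/3)·R1: [0, 0, 0, 0]
R4 ← R4 + R1: [0, 0, 0, 0]
1 nonzero row, so rank(MP) = 1.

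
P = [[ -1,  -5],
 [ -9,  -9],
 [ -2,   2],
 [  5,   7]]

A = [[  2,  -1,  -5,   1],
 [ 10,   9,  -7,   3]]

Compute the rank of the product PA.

2

First compute PA:
[[-52, -44,  40, -16],
 [-108, -72, 108, -36],
 [ 16,  20,  -4,   4],
 [ 80,  58, -74,  26]]
Now row reduce the product.
R2 ← R2 − (27/13)·R1: [0, 252/13, 324/13, -36/13]
R3 ← R3 + (4/13)·R1: [0, 84/13, 108/13, -12/13]
R4 ← R4 + (20/13)·R1: [0, -126/13, -162/13, 18/13]
R3 ← R3 − (1/3)·R2: [0, 0, 0, 0]
R4 ← R4 + (1/2)·R2: [0, 0, 0, 0]
2 nonzero rows, so rank(PA) = 2.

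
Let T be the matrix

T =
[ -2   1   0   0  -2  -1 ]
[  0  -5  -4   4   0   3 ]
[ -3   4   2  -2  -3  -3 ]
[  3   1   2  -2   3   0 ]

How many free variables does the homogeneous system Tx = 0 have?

4

Row reduce to echelon form.
R3 ← R3 − (3/2)·R1: [0, 5/2, 2, -2, 0, -3/2]
R4 ← R4 + (3/2)·R1: [0, 5/2, 2, -2, 0, -3/2]
R3 ← R3 + (1/2)·R2: [0, 0, 0, 0, 0, 0]
R4 ← R4 + (1/2)·R2: [0, 0, 0, 0, 0, 0]
2 nonzero rows, so rank(T) = 2.
T has 6 columns; by rank–nullity, nullity = 6 − 2 = 4.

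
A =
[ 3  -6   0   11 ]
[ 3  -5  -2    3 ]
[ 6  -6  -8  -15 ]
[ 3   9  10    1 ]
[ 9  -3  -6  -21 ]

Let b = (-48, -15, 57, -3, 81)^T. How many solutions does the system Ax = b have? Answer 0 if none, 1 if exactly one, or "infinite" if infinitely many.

infinite

Row reduce the augmented matrix [A | b].
R2 ← R2 − R1: [0, 1, -2, -8, 33]
R3 ← R3 − (2)·R1: [0, 6, -8, -37, 153]
R4 ← R4 − R1: [0, 15, 10, -10, 45]
R5 ← R5 − (3)·R1: [0, 15, -6, -54, 225]
R3 ← R3 − (6)·R2: [0, 0, 4, 11, -45]
R4 ← R4 − (15)·R2: [0, 0, 40, 110, -450]
R5 ← R5 − (15)·R2: [0, 0, 24, 66, -270]
R4 ← R4 − (10)·R3: [0, 0, 0, 0, 0]
R5 ← R5 − (6)·R3: [0, 0, 0, 0, 0]
The echelon form has 3 nonzero rows, and every pivot lies in the first 4 columns, so rank(A) = rank([A|b]) = 3.
The system is consistent.
rank = 3 < 4 unknowns, so there are infinitely many solutions.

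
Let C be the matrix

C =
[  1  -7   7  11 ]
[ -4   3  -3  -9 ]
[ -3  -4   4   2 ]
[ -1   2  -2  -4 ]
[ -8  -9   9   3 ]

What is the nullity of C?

Row reduce to echelon form.
R2 ← R2 + (4)·R1: [0, -25, 25, 35]
R3 ← R3 + (3)·R1: [0, -25, 25, 35]
R4 ← R4 + R1: [0, -5, 5, 7]
R5 ← R5 + (8)·R1: [0, -65, 65, 91]
R3 ← R3 − R2: [0, 0, 0, 0]
R4 ← R4 − (1/5)·R2: [0, 0, 0, 0]
R5 ← R5 − (13/5)·R2: [0, 0, 0, 0]
2 nonzero rows, so rank(C) = 2.
C has 4 columns; by rank–nullity, nullity = 4 − 2 = 2.

2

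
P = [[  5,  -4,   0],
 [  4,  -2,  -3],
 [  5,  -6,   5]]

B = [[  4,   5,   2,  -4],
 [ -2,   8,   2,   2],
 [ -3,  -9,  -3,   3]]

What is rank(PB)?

First compute PB:
[[ 28,  -7,   2, -28],
 [ 29,  31,  13, -29],
 [ 17, -68, -17, -17]]
Now row reduce the product.
R2 ← R2 − (29/28)·R1: [0, 153/4, 153/14, 0]
R3 ← R3 − (17/28)·R1: [0, -255/4, -255/14, 0]
R3 ← R3 + (5/3)·R2: [0, 0, 0, 0]
2 nonzero rows, so rank(PB) = 2.

2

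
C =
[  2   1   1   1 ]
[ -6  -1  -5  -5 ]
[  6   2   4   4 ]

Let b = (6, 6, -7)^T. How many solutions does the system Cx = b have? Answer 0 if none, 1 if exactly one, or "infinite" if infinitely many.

Row reduce the augmented matrix [C | b].
R2 ← R2 + (3)·R1: [0, 2, -2, -2, 24]
R3 ← R3 − (3)·R1: [0, -1, 1, 1, -25]
R3 ← R3 + (1/2)·R2: [0, 0, 0, 0, -13]
The echelon form has 3 nonzero rows; the last pivot sits in the augmented column, so rank(C) = 2 but rank([C|b]) = 3.
Since the ranks differ, the system is inconsistent.
It has no solutions.

0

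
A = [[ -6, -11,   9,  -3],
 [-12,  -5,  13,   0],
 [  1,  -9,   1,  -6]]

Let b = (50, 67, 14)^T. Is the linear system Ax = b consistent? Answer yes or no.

yes

Row reduce the augmented matrix [A | b].
R2 ← R2 − (2)·R1: [0, 17, -5, 6, -33]
R3 ← R3 + (1/6)·R1: [0, -65/6, 5/2, -13/2, 67/3]
R3 ← R3 + (65/102)·R2: [0, 0, -35/51, -91/34, 133/102]
The echelon form has 3 nonzero rows, and every pivot lies in the first 4 columns, so rank(A) = rank([A|b]) = 3.
The system is consistent.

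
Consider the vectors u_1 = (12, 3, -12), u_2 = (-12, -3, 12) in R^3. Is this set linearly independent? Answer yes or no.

Form the matrix with these vectors as rows and row reduce.
R2 ← R2 + R1: [0, 0, 0]
1 nonzero row, so the 2 vectors span a space of dimension 1.
Since 1 < 2, the vectors are linearly dependent.

no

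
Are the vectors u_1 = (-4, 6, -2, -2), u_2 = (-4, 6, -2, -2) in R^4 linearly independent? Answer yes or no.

no

Form the matrix with these vectors as rows and row reduce.
R2 ← R2 − R1: [0, 0, 0, 0]
1 nonzero row, so the 2 vectors span a space of dimension 1.
Since 1 < 2, the vectors are linearly dependent.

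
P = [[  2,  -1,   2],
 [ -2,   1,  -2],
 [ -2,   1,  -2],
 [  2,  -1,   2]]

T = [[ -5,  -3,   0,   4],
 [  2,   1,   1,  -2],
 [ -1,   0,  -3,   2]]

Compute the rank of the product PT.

1

First compute PT:
[[-14,  -7,  -7,  14],
 [ 14,   7,   7, -14],
 [ 14,   7,   7, -14],
 [-14,  -7,  -7,  14]]
Now row reduce the product.
R2 ← R2 + R1: [0, 0, 0, 0]
R3 ← R3 + R1: [0, 0, 0, 0]
R4 ← R4 − R1: [0, 0, 0, 0]
1 nonzero row, so rank(PT) = 1.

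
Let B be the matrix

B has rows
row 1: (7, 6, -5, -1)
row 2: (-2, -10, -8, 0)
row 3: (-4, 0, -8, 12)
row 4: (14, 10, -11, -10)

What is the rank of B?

4

Row reduce to echelon form.
R2 ← R2 + (2/7)·R1: [0, -58/7, -66/7, -2/7]
R3 ← R3 + (4/7)·R1: [0, 24/7, -76/7, 80/7]
R4 ← R4 − (2)·R1: [0, -2, -1, -8]
R3 ← R3 + (12/29)·R2: [0, 0, -428/29, 328/29]
R4 ← R4 − (7/29)·R2: [0, 0, 37/29, -230/29]
R4 ← R4 + (37/428)·R3: [0, 0, 0, -744/107]
Echelon form has 4 nonzero rows, so rank(B) = 4.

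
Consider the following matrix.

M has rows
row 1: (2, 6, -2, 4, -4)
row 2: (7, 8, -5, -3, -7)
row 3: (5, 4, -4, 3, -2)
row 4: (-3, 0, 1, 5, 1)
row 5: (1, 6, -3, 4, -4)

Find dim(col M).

4

Row reduce to echelon form.
R2 ← R2 − (7/2)·R1: [0, -13, 2, -17, 7]
R3 ← R3 − (5/2)·R1: [0, -11, 1, -7, 8]
R4 ← R4 + (3/2)·R1: [0, 9, -2, 11, -5]
R5 ← R5 − (1/2)·R1: [0, 3, -2, 2, -2]
R3 ← R3 − (11/13)·R2: [0, 0, -9/13, 96/13, 27/13]
R4 ← R4 + (9/13)·R2: [0, 0, -8/13, -10/13, -2/13]
R5 ← R5 + (3/13)·R2: [0, 0, -20/13, -25/13, -5/13]
R4 ← R4 − (8/9)·R3: [0, 0, 0, -22/3, -2]
R5 ← R5 − (20/9)·R3: [0, 0, 0, -55/3, -5]
R5 ← R5 − (5/2)·R4: [0, 0, 0, 0, 0]
Echelon form has 4 nonzero rows, so rank(M) = 4.
The column space has dimension equal to the rank: 4.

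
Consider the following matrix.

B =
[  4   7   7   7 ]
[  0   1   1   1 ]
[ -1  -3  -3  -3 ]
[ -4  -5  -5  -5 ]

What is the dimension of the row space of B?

2

Row reduce to echelon form.
R3 ← R3 + (1/4)·R1: [0, -5/4, -5/4, -5/4]
R4 ← R4 + R1: [0, 2, 2, 2]
R3 ← R3 + (5/4)·R2: [0, 0, 0, 0]
R4 ← R4 − (2)·R2: [0, 0, 0, 0]
Echelon form has 2 nonzero rows, so rank(B) = 2.
The row space has dimension equal to the rank: 2.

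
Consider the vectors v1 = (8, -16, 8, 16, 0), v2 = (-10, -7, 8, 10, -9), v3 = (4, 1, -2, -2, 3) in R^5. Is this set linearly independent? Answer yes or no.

Form the matrix with these vectors as rows and row reduce.
R2 ← R2 + (5/4)·R1: [0, -27, 18, 30, -9]
R3 ← R3 − (1/2)·R1: [0, 9, -6, -10, 3]
R3 ← R3 + (1/3)·R2: [0, 0, 0, 0, 0]
2 nonzero rows, so the 3 vectors span a space of dimension 2.
Since 2 < 3, the vectors are linearly dependent.

no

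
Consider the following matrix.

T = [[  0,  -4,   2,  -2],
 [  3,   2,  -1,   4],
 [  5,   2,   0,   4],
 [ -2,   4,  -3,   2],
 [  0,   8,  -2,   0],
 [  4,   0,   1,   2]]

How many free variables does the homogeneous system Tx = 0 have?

1

Row reduce to echelon form.
Swap R1 ↔ R2
R3 ← R3 − (5/3)·R1: [0, -4/3, 5/3, -8/3]
R4 ← R4 + (2/3)·R1: [0, 16/3, -11/3, 14/3]
R6 ← R6 − (4/3)·R1: [0, -8/3, 7/3, -10/3]
R3 ← R3 − (1/3)·R2: [0, 0, 1, -2]
R4 ← R4 + (4/3)·R2: [0, 0, -1, 2]
R5 ← R5 + (2)·R2: [0, 0, 2, -4]
R6 ← R6 − (2/3)·R2: [0, 0, 1, -2]
R4 ← R4 + R3: [0, 0, 0, 0]
R5 ← R5 − (2)·R3: [0, 0, 0, 0]
R6 ← R6 − R3: [0, 0, 0, 0]
3 nonzero rows, so rank(T) = 3.
T has 4 columns; by rank–nullity, nullity = 4 − 3 = 1.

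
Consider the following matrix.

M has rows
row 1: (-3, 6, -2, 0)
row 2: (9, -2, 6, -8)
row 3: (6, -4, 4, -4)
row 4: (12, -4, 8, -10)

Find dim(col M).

2

Row reduce to echelon form.
R2 ← R2 + (3)·R1: [0, 16, 0, -8]
R3 ← R3 + (2)·R1: [0, 8, 0, -4]
R4 ← R4 + (4)·R1: [0, 20, 0, -10]
R3 ← R3 − (1/2)·R2: [0, 0, 0, 0]
R4 ← R4 − (5/4)·R2: [0, 0, 0, 0]
Echelon form has 2 nonzero rows, so rank(M) = 2.
The column space has dimension equal to the rank: 2.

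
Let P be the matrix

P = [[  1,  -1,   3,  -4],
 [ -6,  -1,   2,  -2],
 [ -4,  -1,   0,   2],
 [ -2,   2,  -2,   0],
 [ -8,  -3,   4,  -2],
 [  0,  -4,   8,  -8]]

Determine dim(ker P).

Row reduce to echelon form.
R2 ← R2 + (6)·R1: [0, -7, 20, -26]
R3 ← R3 + (4)·R1: [0, -5, 12, -14]
R4 ← R4 + (2)·R1: [0, 0, 4, -8]
R5 ← R5 + (8)·R1: [0, -11, 28, -34]
R3 ← R3 − (5/7)·R2: [0, 0, -16/7, 32/7]
R5 ← R5 − (11/7)·R2: [0, 0, -24/7, 48/7]
R6 ← R6 − (4/7)·R2: [0, 0, -24/7, 48/7]
R4 ← R4 + (7/4)·R3: [0, 0, 0, 0]
R5 ← R5 − (3/2)·R3: [0, 0, 0, 0]
R6 ← R6 − (3/2)·R3: [0, 0, 0, 0]
3 nonzero rows, so rank(P) = 3.
P has 4 columns; by rank–nullity, nullity = 4 − 3 = 1.

1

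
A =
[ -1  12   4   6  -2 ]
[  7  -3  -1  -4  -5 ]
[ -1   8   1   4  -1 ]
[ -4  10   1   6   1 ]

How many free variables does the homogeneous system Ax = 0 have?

Row reduce to echelon form.
R2 ← R2 + (7)·R1: [0, 81, 27, 38, -19]
R3 ← R3 − R1: [0, -4, -3, -2, 1]
R4 ← R4 − (4)·R1: [0, -38, -15, -18, 9]
R3 ← R3 + (4/81)·R2: [0, 0, -5/3, -10/81, 5/81]
R4 ← R4 + (38/81)·R2: [0, 0, -7/3, -14/81, 7/81]
R4 ← R4 − (7/5)·R3: [0, 0, 0, 0, 0]
3 nonzero rows, so rank(A) = 3.
A has 5 columns; by rank–nullity, nullity = 5 − 3 = 2.

2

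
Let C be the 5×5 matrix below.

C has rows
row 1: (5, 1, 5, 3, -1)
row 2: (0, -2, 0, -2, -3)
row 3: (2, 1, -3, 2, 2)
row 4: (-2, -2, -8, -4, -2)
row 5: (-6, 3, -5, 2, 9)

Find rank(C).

4

Row reduce to echelon form.
R3 ← R3 − (2/5)·R1: [0, 3/5, -5, 4/5, 12/5]
R4 ← R4 + (2/5)·R1: [0, -8/5, -6, -14/5, -12/5]
R5 ← R5 + (6/5)·R1: [0, 21/5, 1, 28/5, 39/5]
R3 ← R3 + (3/10)·R2: [0, 0, -5, 1/5, 3/2]
R4 ← R4 − (4/5)·R2: [0, 0, -6, -6/5, 0]
R5 ← R5 + (21/10)·R2: [0, 0, 1, 7/5, 3/2]
R4 ← R4 − (6/5)·R3: [0, 0, 0, -36/25, -9/5]
R5 ← R5 + (1/5)·R3: [0, 0, 0, 36/25, 9/5]
R5 ← R5 + R4: [0, 0, 0, 0, 0]
Echelon form has 4 nonzero rows, so rank(C) = 4.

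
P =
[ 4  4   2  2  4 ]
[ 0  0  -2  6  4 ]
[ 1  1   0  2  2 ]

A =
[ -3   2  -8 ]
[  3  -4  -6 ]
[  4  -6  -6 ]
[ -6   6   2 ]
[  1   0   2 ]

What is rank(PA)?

First compute PA:
[[  0,  -8, -56],
 [-40,  48,  32],
 [-10,  10,  -6]]
Now row reduce the product.
Swap R1 ↔ R2
R3 ← R3 − (1/4)·R1: [0, -2, -14]
R3 ← R3 − (1/4)·R2: [0, 0, 0]
2 nonzero rows, so rank(PA) = 2.

2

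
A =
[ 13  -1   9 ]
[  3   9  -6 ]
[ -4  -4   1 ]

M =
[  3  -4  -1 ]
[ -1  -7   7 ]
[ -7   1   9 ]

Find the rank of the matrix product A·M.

First compute AM:
[[-23, -36,  61],
 [ 42, -81,   6],
 [-15,  45, -15]]
Now row reduce the product.
R2 ← R2 + (42/23)·R1: [0, -3375/23, 2700/23]
R3 ← R3 − (15/23)·R1: [0, 1575/23, -1260/23]
R3 ← R3 + (7/15)·R2: [0, 0, 0]
2 nonzero rows, so rank(AM) = 2.

2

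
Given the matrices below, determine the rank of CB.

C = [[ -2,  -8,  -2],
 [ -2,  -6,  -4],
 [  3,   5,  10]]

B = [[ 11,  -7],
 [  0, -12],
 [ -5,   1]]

First compute CB:
[[-12, 108],
 [ -2,  82],
 [-17, -71]]
Now row reduce the product.
R2 ← R2 − (1/6)·R1: [0, 64]
R3 ← R3 − (17/12)·R1: [0, -224]
R3 ← R3 + (7/2)·R2: [0, 0]
2 nonzero rows, so rank(CB) = 2.

2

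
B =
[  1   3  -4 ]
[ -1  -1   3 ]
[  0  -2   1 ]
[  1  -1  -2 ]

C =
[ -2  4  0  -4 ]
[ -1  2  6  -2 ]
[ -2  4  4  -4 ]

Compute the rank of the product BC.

2

First compute BC:
[[  3,  -6,   2,   6],
 [ -3,   6,   6,  -6],
 [  0,   0,  -8,   0],
 [  3,  -6, -14,   6]]
Now row reduce the product.
R2 ← R2 + R1: [0, 0, 8, 0]
R4 ← R4 − R1: [0, 0, -16, 0]
R3 ← R3 + R2: [0, 0, 0, 0]
R4 ← R4 + (2)·R2: [0, 0, 0, 0]
2 nonzero rows, so rank(BC) = 2.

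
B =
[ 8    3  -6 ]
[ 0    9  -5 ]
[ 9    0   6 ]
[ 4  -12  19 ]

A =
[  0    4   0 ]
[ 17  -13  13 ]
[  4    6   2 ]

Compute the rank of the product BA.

3

First compute BA:
[[ 27, -43,  27],
 [133, -147, 107],
 [ 24,  72,  12],
 [-128, 286, -118]]
Now row reduce the product.
R2 ← R2 − (133/27)·R1: [0, 1750/27, -26]
R3 ← R3 − (8/9)·R1: [0, 992/9, -12]
R4 ← R4 + (128/27)·R1: [0, 2218/27, 10]
R3 ← R3 − (1488/875)·R2: [0, 0, 28188/875]
R4 ← R4 − (1109/875)·R2: [0, 0, 37584/875]
R4 ← R4 − (4/3)·R3: [0, 0, 0]
3 nonzero rows, so rank(BA) = 3.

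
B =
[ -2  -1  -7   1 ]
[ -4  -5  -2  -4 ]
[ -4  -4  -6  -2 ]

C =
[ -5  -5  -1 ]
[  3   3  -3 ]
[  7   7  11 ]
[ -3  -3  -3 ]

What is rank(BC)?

2

First compute BC:
[[-45, -45, -75],
 [  3,   3,   9],
 [-28, -28, -44]]
Now row reduce the product.
R2 ← R2 + (1/15)·R1: [0, 0, 4]
R3 ← R3 − (28/45)·R1: [0, 0, 8/3]
R3 ← R3 − (2/3)·R2: [0, 0, 0]
2 nonzero rows, so rank(BC) = 2.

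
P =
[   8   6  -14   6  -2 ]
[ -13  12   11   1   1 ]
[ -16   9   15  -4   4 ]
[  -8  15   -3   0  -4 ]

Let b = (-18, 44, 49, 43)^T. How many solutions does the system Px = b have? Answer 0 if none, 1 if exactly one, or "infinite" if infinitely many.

Row reduce the augmented matrix [P | b].
R2 ← R2 + (13/8)·R1: [0, 87/4, -47/4, 43/4, -9/4, 59/4]
R3 ← R3 + (2)·R1: [0, 21, -13, 8, 0, 13]
R4 ← R4 + R1: [0, 21, -17, 6, -6, 25]
R3 ← R3 − (28/29)·R2: [0, 0, -48/29, -69/29, 63/29, -36/29]
R4 ← R4 − (28/29)·R2: [0, 0, -164/29, -127/29, -111/29, 312/29]
R4 ← R4 − (41/12)·R3: [0, 0, 0, 15/4, -45/4, 15]
The echelon form has 4 nonzero rows, and every pivot lies in the first 5 columns, so rank(P) = rank([P|b]) = 4.
The system is consistent.
rank = 4 < 5 unknowns, so there are infinitely many solutions.

infinite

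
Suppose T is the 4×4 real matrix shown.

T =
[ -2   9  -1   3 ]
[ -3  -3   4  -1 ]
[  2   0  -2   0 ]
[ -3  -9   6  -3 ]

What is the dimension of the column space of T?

2

Row reduce to echelon form.
R2 ← R2 − (3/2)·R1: [0, -33/2, 11/2, -11/2]
R3 ← R3 + R1: [0, 9, -3, 3]
R4 ← R4 − (3/2)·R1: [0, -45/2, 15/2, -15/2]
R3 ← R3 + (6/11)·R2: [0, 0, 0, 0]
R4 ← R4 − (15/11)·R2: [0, 0, 0, 0]
Echelon form has 2 nonzero rows, so rank(T) = 2.
The column space has dimension equal to the rank: 2.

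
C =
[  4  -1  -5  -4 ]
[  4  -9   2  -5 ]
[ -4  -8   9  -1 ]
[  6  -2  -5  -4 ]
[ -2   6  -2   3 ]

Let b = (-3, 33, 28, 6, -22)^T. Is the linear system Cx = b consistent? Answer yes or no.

Row reduce the augmented matrix [C | b].
R2 ← R2 − R1: [0, -8, 7, -1, 36]
R3 ← R3 + R1: [0, -9, 4, -5, 25]
R4 ← R4 − (3/2)·R1: [0, -1/2, 5/2, 2, 21/2]
R5 ← R5 + (1/2)·R1: [0, 11/2, -9/2, 1, -47/2]
R3 ← R3 − (9/8)·R2: [0, 0, -31/8, -31/8, -31/2]
R4 ← R4 − (1/16)·R2: [0, 0, 33/16, 33/16, 33/4]
R5 ← R5 + (11/16)·R2: [0, 0, 5/16, 5/16, 5/4]
R4 ← R4 + (33/62)·R3: [0, 0, 0, 0, 0]
R5 ← R5 + (5/62)·R3: [0, 0, 0, 0, 0]
The echelon form has 3 nonzero rows, and every pivot lies in the first 4 columns, so rank(C) = rank([C|b]) = 3.
The system is consistent.

yes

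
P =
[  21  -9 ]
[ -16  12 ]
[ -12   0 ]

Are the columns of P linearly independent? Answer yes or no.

yes

Row reduce P to echelon form.
R2 ← R2 + (16/21)·R1: [0, 36/7]
R3 ← R3 + (4/7)·R1: [0, -36/7]
R3 ← R3 + R2: [0, 0]
2 pivots among 2 columns.
Every column is a pivot column, so the columns are linearly independent.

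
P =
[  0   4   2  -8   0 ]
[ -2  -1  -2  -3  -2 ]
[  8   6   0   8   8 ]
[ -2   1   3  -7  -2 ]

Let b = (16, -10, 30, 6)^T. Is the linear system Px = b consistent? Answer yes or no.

yes

Row reduce the augmented matrix [P | b].
Swap R1 ↔ R2
R3 ← R3 + (4)·R1: [0, 2, -8, -4, 0, -10]
R4 ← R4 − R1: [0, 2, 5, -4, 0, 16]
R3 ← R3 − (1/2)·R2: [0, 0, -9, 0, 0, -18]
R4 ← R4 − (1/2)·R2: [0, 0, 4, 0, 0, 8]
R4 ← R4 + (4/9)·R3: [0, 0, 0, 0, 0, 0]
The echelon form has 3 nonzero rows, and every pivot lies in the first 5 columns, so rank(P) = rank([P|b]) = 3.
The system is consistent.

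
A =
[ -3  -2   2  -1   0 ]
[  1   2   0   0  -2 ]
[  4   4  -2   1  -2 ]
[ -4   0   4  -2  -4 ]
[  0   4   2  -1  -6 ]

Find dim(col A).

2

Row reduce to echelon form.
R2 ← R2 + (1/3)·R1: [0, 4/3, 2/3, -1/3, -2]
R3 ← R3 + (4/3)·R1: [0, 4/3, 2/3, -1/3, -2]
R4 ← R4 − (4/3)·R1: [0, 8/3, 4/3, -2/3, -4]
R3 ← R3 − R2: [0, 0, 0, 0, 0]
R4 ← R4 − (2)·R2: [0, 0, 0, 0, 0]
R5 ← R5 − (3)·R2: [0, 0, 0, 0, 0]
Echelon form has 2 nonzero rows, so rank(A) = 2.
The column space has dimension equal to the rank: 2.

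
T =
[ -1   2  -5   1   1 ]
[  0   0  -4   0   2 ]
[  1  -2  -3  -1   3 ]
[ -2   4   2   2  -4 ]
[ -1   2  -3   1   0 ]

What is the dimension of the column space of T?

Row reduce to echelon form.
R3 ← R3 + R1: [0, 0, -8, 0, 4]
R4 ← R4 − (2)·R1: [0, 0, 12, 0, -6]
R5 ← R5 − R1: [0, 0, 2, 0, -1]
R3 ← R3 − (2)·R2: [0, 0, 0, 0, 0]
R4 ← R4 + (3)·R2: [0, 0, 0, 0, 0]
R5 ← R5 + (1/2)·R2: [0, 0, 0, 0, 0]
Echelon form has 2 nonzero rows, so rank(T) = 2.
The column space has dimension equal to the rank: 2.

2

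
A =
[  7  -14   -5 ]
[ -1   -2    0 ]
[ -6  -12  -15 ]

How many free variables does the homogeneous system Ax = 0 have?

Row reduce to echelon form.
R2 ← R2 + (1/7)·R1: [0, -4, -5/7]
R3 ← R3 + (6/7)·R1: [0, -24, -135/7]
R3 ← R3 − (6)·R2: [0, 0, -15]
3 nonzero rows, so rank(A) = 3.
A has 3 columns; by rank–nullity, nullity = 3 − 3 = 0.

0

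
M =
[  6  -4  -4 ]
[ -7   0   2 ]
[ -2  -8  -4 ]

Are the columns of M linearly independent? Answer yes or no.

no

Row reduce M to echelon form.
R2 ← R2 + (7/6)·R1: [0, -14/3, -8/3]
R3 ← R3 + (1/3)·R1: [0, -28/3, -16/3]
R3 ← R3 − (2)·R2: [0, 0, 0]
2 pivots among 3 columns.
Only 2 < 3 pivot columns, so the columns are linearly dependent.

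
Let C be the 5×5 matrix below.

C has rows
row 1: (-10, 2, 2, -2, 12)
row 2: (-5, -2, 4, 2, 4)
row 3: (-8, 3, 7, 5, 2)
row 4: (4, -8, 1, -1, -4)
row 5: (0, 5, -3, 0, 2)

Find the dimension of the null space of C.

Row reduce to echelon form.
R2 ← R2 − (1/2)·R1: [0, -3, 3, 3, -2]
R3 ← R3 − (4/5)·R1: [0, 7/5, 27/5, 33/5, -38/5]
R4 ← R4 + (2/5)·R1: [0, -36/5, 9/5, -9/5, 4/5]
R3 ← R3 + (7/15)·R2: [0, 0, 34/5, 8, -128/15]
R4 ← R4 − (12/5)·R2: [0, 0, -27/5, -9, 28/5]
R5 ← R5 + (5/3)·R2: [0, 0, 2, 5, -4/3]
R4 ← R4 + (27/34)·R3: [0, 0, 0, -45/17, -20/17]
R5 ← R5 − (5/17)·R3: [0, 0, 0, 45/17, 20/17]
R5 ← R5 + R4: [0, 0, 0, 0, 0]
4 nonzero rows, so rank(C) = 4.
C has 5 columns; by rank–nullity, nullity = 5 − 4 = 1.

1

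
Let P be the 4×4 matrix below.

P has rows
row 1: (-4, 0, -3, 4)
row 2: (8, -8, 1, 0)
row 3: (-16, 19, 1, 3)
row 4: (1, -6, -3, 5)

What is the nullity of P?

1

Row reduce to echelon form.
R2 ← R2 + (2)·R1: [0, -8, -5, 8]
R3 ← R3 − (4)·R1: [0, 19, 13, -13]
R4 ← R4 + (1/4)·R1: [0, -6, -15/4, 6]
R3 ← R3 + (19/8)·R2: [0, 0, 9/8, 6]
R4 ← R4 − (3/4)·R2: [0, 0, 0, 0]
3 nonzero rows, so rank(P) = 3.
P has 4 columns; by rank–nullity, nullity = 4 − 3 = 1.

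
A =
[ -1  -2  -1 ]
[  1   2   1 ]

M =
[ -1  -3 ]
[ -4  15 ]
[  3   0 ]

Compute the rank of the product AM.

First compute AM:
[[  6, -27],
 [ -6,  27]]
Now row reduce the product.
R2 ← R2 + R1: [0, 0]
1 nonzero row, so rank(AM) = 1.

1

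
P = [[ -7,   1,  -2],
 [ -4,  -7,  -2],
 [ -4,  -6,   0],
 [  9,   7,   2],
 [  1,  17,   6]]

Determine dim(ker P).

0

Row reduce to echelon form.
R2 ← R2 − (4/7)·R1: [0, -53/7, -6/7]
R3 ← R3 − (4/7)·R1: [0, -46/7, 8/7]
R4 ← R4 + (9/7)·R1: [0, 58/7, -4/7]
R5 ← R5 + (1/7)·R1: [0, 120/7, 40/7]
R3 ← R3 − (46/53)·R2: [0, 0, 100/53]
R4 ← R4 + (58/53)·R2: [0, 0, -80/53]
R5 ← R5 + (120/53)·R2: [0, 0, 200/53]
R4 ← R4 + (4/5)·R3: [0, 0, 0]
R5 ← R5 − (2)·R3: [0, 0, 0]
3 nonzero rows, so rank(P) = 3.
P has 3 columns; by rank–nullity, nullity = 3 − 3 = 0.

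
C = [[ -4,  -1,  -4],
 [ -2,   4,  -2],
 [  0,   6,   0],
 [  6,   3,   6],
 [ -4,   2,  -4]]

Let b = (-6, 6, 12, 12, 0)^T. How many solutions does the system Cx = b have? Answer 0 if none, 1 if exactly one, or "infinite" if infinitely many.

Row reduce the augmented matrix [C | b].
R2 ← R2 − (1/2)·R1: [0, 9/2, 0, 9]
R4 ← R4 + (3/2)·R1: [0, 3/2, 0, 3]
R5 ← R5 − R1: [0, 3, 0, 6]
R3 ← R3 − (4/3)·R2: [0, 0, 0, 0]
R4 ← R4 − (1/3)·R2: [0, 0, 0, 0]
R5 ← R5 − (2/3)·R2: [0, 0, 0, 0]
The echelon form has 2 nonzero rows, and every pivot lies in the first 3 columns, so rank(C) = rank([C|b]) = 2.
The system is consistent.
rank = 2 < 3 unknowns, so there are infinitely many solutions.

infinite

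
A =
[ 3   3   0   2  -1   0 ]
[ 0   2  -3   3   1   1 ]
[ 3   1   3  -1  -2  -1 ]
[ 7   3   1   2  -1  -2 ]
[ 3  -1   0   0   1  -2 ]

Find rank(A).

3

Row reduce to echelon form.
R3 ← R3 − R1: [0, -2, 3, -3, -1, -1]
R4 ← R4 − (7/3)·R1: [0, -4, 1, -8/3, 4/3, -2]
R5 ← R5 − R1: [0, -4, 0, -2, 2, -2]
R3 ← R3 + R2: [0, 0, 0, 0, 0, 0]
R4 ← R4 + (2)·R2: [0, 0, -5, 10/3, 10/3, 0]
R5 ← R5 + (2)·R2: [0, 0, -6, 4, 4, 0]
Swap R3 ↔ R4
R5 ← R5 − (6/5)·R3: [0, 0, 0, 0, 0, 0]
Echelon form has 3 nonzero rows, so rank(A) = 3.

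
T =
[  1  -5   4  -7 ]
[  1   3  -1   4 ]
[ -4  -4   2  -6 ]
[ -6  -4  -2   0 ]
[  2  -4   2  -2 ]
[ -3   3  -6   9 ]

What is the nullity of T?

Row reduce to echelon form.
R2 ← R2 − R1: [0, 8, -5, 11]
R3 ← R3 + (4)·R1: [0, -24, 18, -34]
R4 ← R4 + (6)·R1: [0, -34, 22, -42]
R5 ← R5 − (2)·R1: [0, 6, -6, 12]
R6 ← R6 + (3)·R1: [0, -12, 6, -12]
R3 ← R3 + (3)·R2: [0, 0, 3, -1]
R4 ← R4 + (17/4)·R2: [0, 0, 3/4, 19/4]
R5 ← R5 − (3/4)·R2: [0, 0, -9/4, 15/4]
R6 ← R6 + (3/2)·R2: [0, 0, -3/2, 9/2]
R4 ← R4 − (1/4)·R3: [0, 0, 0, 5]
R5 ← R5 + (3/4)·R3: [0, 0, 0, 3]
R6 ← R6 + (1/2)·R3: [0, 0, 0, 4]
R5 ← R5 − (3/5)·R4: [0, 0, 0, 0]
R6 ← R6 − (4/5)·R4: [0, 0, 0, 0]
4 nonzero rows, so rank(T) = 4.
T has 4 columns; by rank–nullity, nullity = 4 − 4 = 0.

0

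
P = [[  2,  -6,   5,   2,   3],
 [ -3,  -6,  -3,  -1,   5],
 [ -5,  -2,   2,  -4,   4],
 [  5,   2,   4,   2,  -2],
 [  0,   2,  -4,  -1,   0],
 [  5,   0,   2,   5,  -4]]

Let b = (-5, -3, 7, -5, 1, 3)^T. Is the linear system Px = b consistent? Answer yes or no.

no

Row reduce the augmented matrix [P | b].
R2 ← R2 + (3/2)·R1: [0, -15, 9/2, 2, 19/2, -21/2]
R3 ← R3 + (5/2)·R1: [0, -17, 29/2, 1, 23/2, -11/2]
R4 ← R4 − (5/2)·R1: [0, 17, -17/2, -3, -19/2, 15/2]
R6 ← R6 − (5/2)·R1: [0, 15, -21/2, 0, -23/2, 31/2]
R3 ← R3 − (17/15)·R2: [0, 0, 47/5, -19/15, 11/15, 32/5]
R4 ← R4 + (17/15)·R2: [0, 0, -17/5, -11/15, 19/15, -22/5]
R5 ← R5 + (2/15)·R2: [0, 0, -17/5, -11/15, 19/15, -2/5]
R6 ← R6 + R2: [0, 0, -6, 2, -2, 5]
R4 ← R4 + (17/47)·R3: [0, 0, 0, -56/47, 72/47, -98/47]
R5 ← R5 + (17/47)·R3: [0, 0, 0, -56/47, 72/47, 90/47]
R6 ← R6 + (30/47)·R3: [0, 0, 0, 56/47, -72/47, 427/47]
R5 ← R5 − R4: [0, 0, 0, 0, 0, 4]
R6 ← R6 + R4: [0, 0, 0, 0, 0, 7]
R6 ← R6 − (7/4)·R5: [0, 0, 0, 0, 0, 0]
The echelon form has 5 nonzero rows; the last pivot sits in the augmented column, so rank(P) = 4 but rank([P|b]) = 5.
Since the ranks differ, the system is inconsistent.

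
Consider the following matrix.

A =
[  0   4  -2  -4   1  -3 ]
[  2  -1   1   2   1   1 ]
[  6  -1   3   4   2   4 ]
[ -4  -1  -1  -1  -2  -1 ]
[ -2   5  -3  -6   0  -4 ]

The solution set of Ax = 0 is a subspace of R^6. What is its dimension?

Row reduce to echelon form.
Swap R1 ↔ R2
R3 ← R3 − (3)·R1: [0, 2, 0, -2, -1, 1]
R4 ← R4 + (2)·R1: [0, -3, 1, 3, 0, 1]
R5 ← R5 + R1: [0, 4, -2, -4, 1, -3]
R3 ← R3 − (1/2)·R2: [0, 0, 1, 0, -3/2, 5/2]
R4 ← R4 + (3/4)·R2: [0, 0, -1/2, 0, 3/4, -5/4]
R5 ← R5 − R2: [0, 0, 0, 0, 0, 0]
R4 ← R4 + (1/2)·R3: [0, 0, 0, 0, 0, 0]
3 nonzero rows, so rank(A) = 3.
A has 6 columns; by rank–nullity, nullity = 6 − 3 = 3.

3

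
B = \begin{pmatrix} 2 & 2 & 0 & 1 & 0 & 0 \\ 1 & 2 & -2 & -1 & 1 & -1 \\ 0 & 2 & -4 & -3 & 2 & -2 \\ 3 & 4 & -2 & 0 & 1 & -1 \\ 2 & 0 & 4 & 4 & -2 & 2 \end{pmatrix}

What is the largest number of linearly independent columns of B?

Row reduce to echelon form.
R2 ← R2 − (1/2)·R1: [0, 1, -2, -3/2, 1, -1]
R4 ← R4 − (3/2)·R1: [0, 1, -2, -3/2, 1, -1]
R5 ← R5 − R1: [0, -2, 4, 3, -2, 2]
R3 ← R3 − (2)·R2: [0, 0, 0, 0, 0, 0]
R4 ← R4 − R2: [0, 0, 0, 0, 0, 0]
R5 ← R5 + (2)·R2: [0, 0, 0, 0, 0, 0]
Echelon form has 2 nonzero rows, so rank(B) = 2.
The rank gives the maximum number of linearly independent columns: 2.

2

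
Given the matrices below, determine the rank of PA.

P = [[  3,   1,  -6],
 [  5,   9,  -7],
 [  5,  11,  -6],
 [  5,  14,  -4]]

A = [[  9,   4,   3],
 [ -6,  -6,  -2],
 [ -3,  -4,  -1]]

First compute PA:
[[ 39,  30,  13],
 [ 12,  -6,   4],
 [ -3, -22,  -1],
 [-27, -48,  -9]]
Now row reduce the product.
R2 ← R2 − (4/13)·R1: [0, -198/13, 0]
R3 ← R3 + (1/13)·R1: [0, -256/13, 0]
R4 ← R4 + (9/13)·R1: [0, -354/13, 0]
R3 ← R3 − (128/99)·R2: [0, 0, 0]
R4 ← R4 − (59/33)·R2: [0, 0, 0]
2 nonzero rows, so rank(PA) = 2.

2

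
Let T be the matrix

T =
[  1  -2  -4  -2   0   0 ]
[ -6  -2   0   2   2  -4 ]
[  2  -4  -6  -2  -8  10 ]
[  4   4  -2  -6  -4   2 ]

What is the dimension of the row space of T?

Row reduce to echelon form.
R2 ← R2 + (6)·R1: [0, -14, -24, -10, 2, -4]
R3 ← R3 − (2)·R1: [0, 0, 2, 2, -8, 10]
R4 ← R4 − (4)·R1: [0, 12, 14, 2, -4, 2]
R4 ← R4 + (6/7)·R2: [0, 0, -46/7, -46/7, -16/7, -10/7]
R4 ← R4 + (23/7)·R3: [0, 0, 0, 0, -200/7, 220/7]
Echelon form has 4 nonzero rows, so rank(T) = 4.
The row space has dimension equal to the rank: 4.

4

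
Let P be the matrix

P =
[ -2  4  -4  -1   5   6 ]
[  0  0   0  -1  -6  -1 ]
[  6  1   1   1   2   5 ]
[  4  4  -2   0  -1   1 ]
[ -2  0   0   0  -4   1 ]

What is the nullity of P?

1

Row reduce to echelon form.
R3 ← R3 + (3)·R1: [0, 13, -11, -2, 17, 23]
R4 ← R4 + (2)·R1: [0, 12, -10, -2, 9, 13]
R5 ← R5 − R1: [0, -4, 4, 1, -9, -5]
Swap R2 ↔ R3
R4 ← R4 − (12/13)·R2: [0, 0, 2/13, -2/13, -87/13, -107/13]
R5 ← R5 + (4/13)·R2: [0, 0, 8/13, 5/13, -49/13, 27/13]
Swap R3 ↔ R4
R5 ← R5 − (4)·R3: [0, 0, 0, 1, 23, 35]
R5 ← R5 + R4: [0, 0, 0, 0, 17, 34]
5 nonzero rows, so rank(P) = 5.
P has 6 columns; by rank–nullity, nullity = 6 − 5 = 1.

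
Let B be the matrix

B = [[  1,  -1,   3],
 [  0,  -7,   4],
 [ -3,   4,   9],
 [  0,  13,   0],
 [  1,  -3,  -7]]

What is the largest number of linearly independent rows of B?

3

Row reduce to echelon form.
R3 ← R3 + (3)·R1: [0, 1, 18]
R5 ← R5 − R1: [0, -2, -10]
R3 ← R3 + (1/7)·R2: [0, 0, 130/7]
R4 ← R4 + (13/7)·R2: [0, 0, 52/7]
R5 ← R5 − (2/7)·R2: [0, 0, -78/7]
R4 ← R4 − (2/5)·R3: [0, 0, 0]
R5 ← R5 + (3/5)·R3: [0, 0, 0]
Echelon form has 3 nonzero rows, so rank(B) = 3.
The rank gives the maximum number of linearly independent rows: 3.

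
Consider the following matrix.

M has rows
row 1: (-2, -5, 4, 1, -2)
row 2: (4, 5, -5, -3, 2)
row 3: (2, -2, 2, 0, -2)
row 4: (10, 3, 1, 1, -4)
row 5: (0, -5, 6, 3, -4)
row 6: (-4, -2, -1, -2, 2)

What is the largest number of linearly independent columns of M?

Row reduce to echelon form.
R2 ← R2 + (2)·R1: [0, -5, 3, -1, -2]
R3 ← R3 + R1: [0, -7, 6, 1, -4]
R4 ← R4 + (5)·R1: [0, -22, 21, 6, -14]
R6 ← R6 − (2)·R1: [0, 8, -9, -4, 6]
R3 ← R3 − (7/5)·R2: [0, 0, 9/5, 12/5, -6/5]
R4 ← R4 − (22/5)·R2: [0, 0, 39/5, 52/5, -26/5]
R5 ← R5 − R2: [0, 0, 3, 4, -2]
R6 ← R6 + (8/5)·R2: [0, 0, -21/5, -28/5, 14/5]
R4 ← R4 − (13/3)·R3: [0, 0, 0, 0, 0]
R5 ← R5 − (5/3)·R3: [0, 0, 0, 0, 0]
R6 ← R6 + (7/3)·R3: [0, 0, 0, 0, 0]
Echelon form has 3 nonzero rows, so rank(M) = 3.
The rank gives the maximum number of linearly independent columns: 3.

3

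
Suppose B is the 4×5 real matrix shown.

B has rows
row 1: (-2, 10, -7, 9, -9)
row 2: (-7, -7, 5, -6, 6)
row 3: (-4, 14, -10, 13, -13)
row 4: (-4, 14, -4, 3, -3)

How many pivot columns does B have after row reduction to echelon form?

3

Row reduce to echelon form.
R2 ← R2 − (7/2)·R1: [0, -42, 59/2, -75/2, 75/2]
R3 ← R3 − (2)·R1: [0, -6, 4, -5, 5]
R4 ← R4 − (2)·R1: [0, -6, 10, -15, 15]
R3 ← R3 − (1/7)·R2: [0, 0, -3/14, 5/14, -5/14]
R4 ← R4 − (1/7)·R2: [0, 0, 81/14, -135/14, 135/14]
R4 ← R4 + (27)·R3: [0, 0, 0, 0, 0]
Echelon form has 3 nonzero rows, so rank(B) = 3.
Each nonzero row contributes one pivot column: 3 pivot columns.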